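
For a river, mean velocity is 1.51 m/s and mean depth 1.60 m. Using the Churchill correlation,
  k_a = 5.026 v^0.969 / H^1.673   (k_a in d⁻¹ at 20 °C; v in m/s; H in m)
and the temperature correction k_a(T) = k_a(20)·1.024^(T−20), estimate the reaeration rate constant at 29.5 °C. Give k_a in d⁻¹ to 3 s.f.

k_a(20) = 5.026 × 1.51^0.969 / 1.60^1.673 = 5.026 × 1.491 / 2.195 = 3.413 d⁻¹.
k_a(29.5) = 3.413 × 1.024^(29.5−20) = 3.413 × 1.253 = 4.276 d⁻¹.

k_a ≈ 4.28 d⁻¹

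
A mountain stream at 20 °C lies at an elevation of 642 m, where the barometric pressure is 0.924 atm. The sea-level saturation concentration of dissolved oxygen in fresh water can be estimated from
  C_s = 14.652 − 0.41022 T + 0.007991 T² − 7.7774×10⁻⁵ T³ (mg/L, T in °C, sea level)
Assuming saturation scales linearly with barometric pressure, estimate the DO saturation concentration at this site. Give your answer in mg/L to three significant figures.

At sea level: C_s = 14.652 − 0.41022×20 + 0.007991×20² − 7.7774×10⁻⁵×20³ = 9.022 mg/L.
Pressure correction: C_s' = 9.022 × 0.924 = 8.336 mg/L.

C_s ≈ 8.34 mg/L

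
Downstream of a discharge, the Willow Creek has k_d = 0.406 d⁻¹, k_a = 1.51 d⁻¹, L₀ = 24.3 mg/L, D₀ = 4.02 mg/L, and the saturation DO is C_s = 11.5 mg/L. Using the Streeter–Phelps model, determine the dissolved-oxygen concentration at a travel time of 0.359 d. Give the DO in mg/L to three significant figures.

k_d L₀/(k_a−k_d) = 0.406×24.3/(1.51−0.406) = 9.866/1.104 = 8.936 mg/L.
e^(−k_d t) = e^(−0.406×0.3590) = 0.8644; e^(−k_a t) = e^(−1.51×0.3590) = 0.5815.
D = 8.936 × (0.8644 − 0.5815) + 4.02 × 0.5815 = 2.528 + 2.338 = 4.865 mg/L.
DO = C_s − D = 11.5 − 4.865 = 6.635 mg/L.

DO ≈ 6.63 mg/L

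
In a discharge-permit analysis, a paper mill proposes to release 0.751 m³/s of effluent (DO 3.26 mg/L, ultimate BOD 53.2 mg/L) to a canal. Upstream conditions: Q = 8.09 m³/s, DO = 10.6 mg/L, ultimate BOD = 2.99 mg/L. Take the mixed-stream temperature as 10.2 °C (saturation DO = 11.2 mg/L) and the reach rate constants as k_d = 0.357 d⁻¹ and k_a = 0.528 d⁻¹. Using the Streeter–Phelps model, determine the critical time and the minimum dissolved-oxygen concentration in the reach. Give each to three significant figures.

Mixed DO = (8.09×10.6 + 0.751×3.26)/(8.09+0.751) = 88.20/8.841 = 9.977 mg/L.
Mixed L₀ = (8.09×2.99 + 0.751×53.2)/(8.841) = 64.14/8.841 = 7.255 mg/L.
Initial deficit D₀ = C_s − DO₀ = 11.2 − 9.977 = 1.223 mg/L.
t_c = (1/0.1710) ln[(0.528/0.357)(1 − 1.223×0.1710/(0.357×7.255))] = 5.848 × ln(1.360) = 1.796 d.
D_c = (0.357/0.528) × 7.255 × e^(−0.357×1.796) = 0.6761 × 7.255 × 0.5267 = 2.583 mg/L.
Minimum DO = 11.2 − 2.583 = 8.617 mg/L.

t_c ≈ 1.80 d; minimum DO ≈ 8.62 mg/L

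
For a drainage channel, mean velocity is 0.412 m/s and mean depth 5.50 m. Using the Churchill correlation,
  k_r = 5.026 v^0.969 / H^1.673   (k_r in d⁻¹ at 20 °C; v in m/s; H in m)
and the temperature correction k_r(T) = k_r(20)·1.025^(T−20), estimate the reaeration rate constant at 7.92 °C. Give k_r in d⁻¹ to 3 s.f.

k_r(20) = 5.026 × 0.412^0.969 / 5.50^1.673 = 5.026 × 0.4235 / 17.32 = 0.1229 d⁻¹.
k_r(7.92) = 0.1229 × 1.025^(7.92−20) = 0.1229 × 0.7421 = 0.09118 d⁻¹.

k_r ≈ 0.0912 d⁻¹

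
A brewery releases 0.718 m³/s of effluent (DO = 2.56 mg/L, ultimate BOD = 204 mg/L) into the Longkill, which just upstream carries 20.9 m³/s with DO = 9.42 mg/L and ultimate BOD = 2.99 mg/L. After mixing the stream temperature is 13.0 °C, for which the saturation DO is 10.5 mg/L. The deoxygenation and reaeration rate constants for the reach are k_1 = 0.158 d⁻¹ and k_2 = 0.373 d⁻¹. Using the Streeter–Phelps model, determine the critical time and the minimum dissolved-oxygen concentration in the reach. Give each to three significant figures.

t_c ≈ 3.05 d; minimum DO ≈ 7.97 mg/L

Mixed DO = (20.9×9.42 + 0.718×2.56)/(20.9+0.718) = 198.7/21.62 = 9.192 mg/L.
Mixed L₀ = (20.9×2.99 + 0.718×204)/(21.62) = 209.0/21.62 = 9.666 mg/L.
Initial deficit D₀ = C_s − DO₀ = 10.5 − 9.192 = 1.308 mg/L.
t_c = (1/0.2150) ln[(0.373/0.158)(1 − 1.308×0.2150/(0.158×9.666))] = 4.651 × ln(1.926) = 3.049 d.
D_c = (0.158/0.373) × 9.666 × e^(−0.158×3.049) = 0.4236 × 9.666 × 0.6177 = 2.529 mg/L.
Minimum DO = 10.5 − 2.529 = 7.971 mg/L.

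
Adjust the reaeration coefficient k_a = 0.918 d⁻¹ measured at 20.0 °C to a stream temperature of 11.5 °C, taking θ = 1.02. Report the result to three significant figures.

k_a(T₂) = k_a(T₁) · θ^(T₂−T₁) = 0.918 × 1.02^(11.5−20.0)
= 0.918 × 1.02^-8.50 = 0.918 × 0.8451 = 0.7758 d⁻¹.

k_a ≈ 0.776 d⁻¹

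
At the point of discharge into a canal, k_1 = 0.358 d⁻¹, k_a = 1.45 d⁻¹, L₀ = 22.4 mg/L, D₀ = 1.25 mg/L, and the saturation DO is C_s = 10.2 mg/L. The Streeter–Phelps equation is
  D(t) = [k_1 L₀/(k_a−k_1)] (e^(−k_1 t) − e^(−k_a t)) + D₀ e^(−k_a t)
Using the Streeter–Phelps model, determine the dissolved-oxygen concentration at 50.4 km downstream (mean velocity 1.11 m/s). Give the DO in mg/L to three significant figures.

DO ≈ 6.96 mg/L

Travel time t = x/v = 50.4 km / (1.11 m/s) = 50400 m / 1.11 m/s = 45410 s = 0.5255 d.
k_1 L₀/(k_a−k_1) = 0.358×22.4/(1.45−0.358) = 8.019/1.092 = 7.344 mg/L.
e^(−k_1 t) = e^(−0.358×0.5255) = 0.8285; e^(−k_a t) = e^(−1.45×0.5255) = 0.4667.
D = 7.344 × (0.8285 − 0.4667) + 1.25 × 0.4667 = 2.657 + 0.5834 = 3.240 mg/L.
DO = C_s − D = 10.2 − 3.240 = 6.960 mg/L.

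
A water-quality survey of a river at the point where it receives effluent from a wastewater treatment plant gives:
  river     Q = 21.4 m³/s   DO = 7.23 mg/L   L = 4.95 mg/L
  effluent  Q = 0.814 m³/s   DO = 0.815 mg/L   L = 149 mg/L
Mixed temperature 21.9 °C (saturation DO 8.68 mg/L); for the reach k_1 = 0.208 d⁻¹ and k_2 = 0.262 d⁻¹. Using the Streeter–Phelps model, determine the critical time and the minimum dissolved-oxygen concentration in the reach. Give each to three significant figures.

t_c ≈ 3.46 d; minimum DO ≈ 4.73 mg/L

Mixed DO = (21.4×7.23 + 0.814×0.815)/(21.4+0.814) = 155.4/22.21 = 6.995 mg/L.
Mixed L₀ = (21.4×4.95 + 0.814×149)/(22.21) = 227.2/22.21 = 10.23 mg/L.
Initial deficit D₀ = C_s − DO₀ = 8.68 − 6.995 = 1.685 mg/L.
t_c = (1/0.05400) ln[(0.262/0.208)(1 − 1.685×0.05400/(0.208×10.23))] = 18.52 × ln(1.206) = 3.465 d.
D_c = (0.208/0.262) × 10.23 × e^(−0.208×3.465) = 0.7939 × 10.23 × 0.4864 = 3.950 mg/L.
Minimum DO = 8.68 − 3.950 = 4.730 mg/L.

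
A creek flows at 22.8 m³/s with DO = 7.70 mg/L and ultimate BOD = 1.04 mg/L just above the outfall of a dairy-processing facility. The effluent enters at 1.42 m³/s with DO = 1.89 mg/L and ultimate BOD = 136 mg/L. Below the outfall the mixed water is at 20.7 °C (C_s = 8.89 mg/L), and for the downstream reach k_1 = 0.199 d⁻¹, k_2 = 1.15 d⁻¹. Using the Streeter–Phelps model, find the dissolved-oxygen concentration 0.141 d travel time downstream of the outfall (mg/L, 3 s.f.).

DO ≈ 7.36 mg/L

Mixed DO = (22.8×7.70 + 1.42×1.89)/(22.8+1.42) = 178.2/24.22 = 7.359 mg/L.
Mixed L₀ = (22.8×1.04 + 1.42×136)/(24.22) = 216.8/24.22 = 8.953 mg/L.
Initial deficit D₀ = C_s − DO₀ = 8.89 − 7.359 = 1.531 mg/L.
D(0.141) = [0.199×8.953/(1.15−0.199)](e^(−0.199×0.141) − e^(−1.15×0.141)) + 1.531 e^(−1.15×0.141)
= 1.873 × (0.9723 − 0.8503) + 1.531 × 0.8503 = 1.530 mg/L.
DO = 8.89 − 1.530 = 7.360 mg/L.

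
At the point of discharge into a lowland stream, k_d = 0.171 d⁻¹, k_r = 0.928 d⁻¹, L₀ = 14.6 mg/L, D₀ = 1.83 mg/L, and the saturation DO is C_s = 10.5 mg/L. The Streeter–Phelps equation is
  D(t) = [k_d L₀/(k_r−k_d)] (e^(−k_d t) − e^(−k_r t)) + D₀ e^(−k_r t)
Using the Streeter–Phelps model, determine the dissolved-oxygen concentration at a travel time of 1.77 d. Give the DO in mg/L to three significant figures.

DO ≈ 8.35 mg/L

k_d L₀/(k_r−k_d) = 0.171×14.6/(0.928−0.171) = 2.497/0.7570 = 3.298 mg/L.
e^(−k_d t) = e^(−0.171×1.770) = 0.7388; e^(−k_r t) = e^(−0.928×1.770) = 0.1935.
D = 3.298 × (0.7388 − 0.1935) + 1.83 × 0.1935 = 1.799 + 0.3541 = 2.153 mg/L.
DO = C_s − D = 10.5 − 2.153 = 8.347 mg/L.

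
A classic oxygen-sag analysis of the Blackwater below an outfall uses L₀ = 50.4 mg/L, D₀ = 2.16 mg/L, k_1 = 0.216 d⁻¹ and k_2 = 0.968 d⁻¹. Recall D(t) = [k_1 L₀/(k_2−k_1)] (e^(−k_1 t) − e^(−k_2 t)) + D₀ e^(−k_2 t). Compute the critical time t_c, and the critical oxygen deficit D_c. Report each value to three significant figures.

t_c = [1/(k_2−k_1)] ln[(k_2/k_1)(1 − D₀(k_2−k_1)/(k_1 L₀))]
= [1/(0.968−0.216)] ln[(0.968/0.216)(1 − 2.16×0.7520/(0.216×50.4))]
= (1/0.7520) ln[4.481 × 0.8508] = 1.330 × ln(3.813) = 1.330 × 1.338 = 1.780 d.
D_c = (k_1/k_2) L₀ e^(−k_1 t_c) = (0.216/0.968) × 50.4 × e^(−0.216×1.780) = 0.2231 × 50.4 × 0.6808 = 7.657 mg/L.

t_c ≈ 1.78 d; D_c ≈ 7.66 mg/L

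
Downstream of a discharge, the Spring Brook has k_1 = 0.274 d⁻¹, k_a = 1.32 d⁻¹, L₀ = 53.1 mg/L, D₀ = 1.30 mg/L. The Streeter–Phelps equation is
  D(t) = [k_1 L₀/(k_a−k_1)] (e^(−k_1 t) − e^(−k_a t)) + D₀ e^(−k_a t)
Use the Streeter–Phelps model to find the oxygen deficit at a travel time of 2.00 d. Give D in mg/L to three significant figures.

k_1 L₀/(k_a−k_1) = 0.274×53.1/(1.32−0.274) = 14.55/1.046 = 13.91 mg/L.
e^(−k_1 t) = e^(−0.274×2.000) = 0.5781; e^(−k_a t) = e^(−1.32×2.000) = 0.07136.
D = 13.91 × (0.5781 − 0.07136) + 1.30 × 0.07136 = 7.049 + 0.09277 = 7.141 mg/L.

D ≈ 7.14 mg/L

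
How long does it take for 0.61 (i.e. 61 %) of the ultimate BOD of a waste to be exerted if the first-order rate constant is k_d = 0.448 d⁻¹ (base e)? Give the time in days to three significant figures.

t ≈ 2.10 d

y/L₀ = 1 − e^(−k_d t) = 0.61 ⇒ e^(−k_d t) = 0.390
t = −ln(0.390) / 0.448 = 0.9416 / 0.448 = 2.102 d.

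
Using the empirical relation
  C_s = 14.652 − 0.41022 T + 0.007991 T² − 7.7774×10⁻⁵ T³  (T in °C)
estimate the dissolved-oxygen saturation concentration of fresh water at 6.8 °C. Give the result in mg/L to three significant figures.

C_s = 14.652 − 0.41022×6.8 + 0.007991×6.8² − 7.7774×10⁻⁵×6.8³ = 12.21 mg/L.

C_s ≈ 12.2 mg/L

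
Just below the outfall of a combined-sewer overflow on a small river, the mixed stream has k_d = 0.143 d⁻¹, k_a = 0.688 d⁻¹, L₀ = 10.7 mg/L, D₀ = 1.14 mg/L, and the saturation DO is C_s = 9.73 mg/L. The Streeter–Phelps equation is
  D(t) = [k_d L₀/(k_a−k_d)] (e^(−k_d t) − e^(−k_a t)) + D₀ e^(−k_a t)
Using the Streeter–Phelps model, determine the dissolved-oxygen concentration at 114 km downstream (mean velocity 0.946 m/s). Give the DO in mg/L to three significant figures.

DO ≈ 8.07 mg/L

Travel time t = x/v = 114 km / (0.946 m/s) = 114000 m / 0.946 m/s = 120500 s = 1.395 d.
k_d L₀/(k_a−k_d) = 0.143×10.7/(0.688−0.143) = 1.530/0.5450 = 2.808 mg/L.
e^(−k_d t) = e^(−0.143×1.395) = 0.8192; e^(−k_a t) = e^(−0.688×1.395) = 0.3830.
D = 2.808 × (0.8192 − 0.3830) + 1.14 × 0.3830 = 1.224 + 0.4367 = 1.661 mg/L.
DO = C_s − D = 9.73 − 1.661 = 8.069 mg/L.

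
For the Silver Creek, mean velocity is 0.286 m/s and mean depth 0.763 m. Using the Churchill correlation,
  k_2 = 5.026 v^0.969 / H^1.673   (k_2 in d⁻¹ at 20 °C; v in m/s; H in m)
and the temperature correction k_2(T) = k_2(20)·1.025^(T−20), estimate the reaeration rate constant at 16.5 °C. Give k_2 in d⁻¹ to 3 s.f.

k_2(20) = 5.026 × 0.286^0.969 / 0.763^1.673 = 5.026 × 0.2973 / 0.6360 = 2.350 d⁻¹.
k_2(16.5) = 2.350 × 1.025^(16.5−20) = 2.350 × 0.9172 = 2.155 d⁻¹.

k_2 ≈ 2.15 d⁻¹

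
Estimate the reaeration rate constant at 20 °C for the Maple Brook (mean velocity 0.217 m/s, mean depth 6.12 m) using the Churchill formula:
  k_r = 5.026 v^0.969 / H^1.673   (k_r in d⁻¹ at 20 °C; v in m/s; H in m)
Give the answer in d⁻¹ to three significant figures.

k_r ≈ 0.0552 d⁻¹

k_r = 5.026 × 0.217^0.969 / 6.12^1.673 = 5.026 × 0.2275 / 20.71 = 0.05521 d⁻¹.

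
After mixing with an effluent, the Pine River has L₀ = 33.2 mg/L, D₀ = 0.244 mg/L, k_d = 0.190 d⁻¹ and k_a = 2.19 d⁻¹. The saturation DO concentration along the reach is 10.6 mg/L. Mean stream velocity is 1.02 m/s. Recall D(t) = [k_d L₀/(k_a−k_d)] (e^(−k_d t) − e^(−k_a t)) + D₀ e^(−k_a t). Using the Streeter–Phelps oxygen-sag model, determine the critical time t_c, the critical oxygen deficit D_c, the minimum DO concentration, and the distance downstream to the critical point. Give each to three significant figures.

t_c ≈ 1.18 d; D_c ≈ 2.30 mg/L; min DO ≈ 8.30 mg/L; x_c ≈ 104 km

At the critical point dD/dt = 0, so k_d L₀ e^(−k_d t) = k_a D. Substituting D(t) from the Streeter–Phelps equation and solving for t gives
t_c = ln[(k_a/k_d)(1 − D₀(k_a−k_d)/(k_d L₀))] / (k_a−k_d).
Here k_a−k_d = 2.000 d⁻¹ and 1 − D₀(k_a−k_d)/(k_d L₀) = 1 − 0.244×2.000/(0.190×33.2) = 0.9226, so
t_c = ln(11.53 × 0.9226) / 2.000 = 2.364 / 2.000 = 1.182 d.
D_c = (k_d/k_a) L₀ e^(−k_d t_c) = (0.190/2.19) × 33.2 × e^(−0.190×1.182) = 0.08676 × 33.2 × 0.7988 = 2.301 mg/L.
Minimum DO = C_s − D_c = 10.6 − 2.301 = 8.299 mg/L.
x_c = v t_c = 1.02 m/s × 1.182 d × 86400 s/d = 104200 m ≈ 104 km.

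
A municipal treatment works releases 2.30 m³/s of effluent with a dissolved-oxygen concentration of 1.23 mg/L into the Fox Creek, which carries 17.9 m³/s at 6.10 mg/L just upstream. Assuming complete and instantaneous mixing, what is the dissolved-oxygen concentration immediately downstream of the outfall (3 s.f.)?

5.55 mg/L

Flow-weighted mixing: C = (Q_r C_r + Q_w C_w)/(Q_r + Q_w)
= (17.9×6.10 + 2.30×1.23)/(17.9 + 2.30) = 112.0/20.20 = 5.545 mg/L.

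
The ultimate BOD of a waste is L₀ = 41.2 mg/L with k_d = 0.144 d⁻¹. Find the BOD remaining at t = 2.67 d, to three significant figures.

L ≈ 28.0 mg/L

L_t = L₀ e^(−k_d t) = 41.2 × e^(−0.144×2.67) = 41.2 × 0.6808 = 28.05 mg/L.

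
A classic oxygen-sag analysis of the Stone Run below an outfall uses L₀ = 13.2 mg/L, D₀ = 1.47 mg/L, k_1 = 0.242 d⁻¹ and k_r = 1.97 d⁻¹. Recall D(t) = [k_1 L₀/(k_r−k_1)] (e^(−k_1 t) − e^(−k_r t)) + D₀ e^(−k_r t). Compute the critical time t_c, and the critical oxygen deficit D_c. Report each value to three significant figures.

t_c ≈ 0.296 d; D_c ≈ 1.51 mg/L

With k_r/k_1 = 8.140 and 1 − D₀(k_r−k_1)/(k_1 L₀) = 0.2048,
t_c = ln(8.140 × 0.2048) / (1.97 − 0.242) = ln(1.667) / 1.728 = 0.5112/1.728 = 0.2958 d.
L(t_c) = L₀ e^(−k_1 t_c) = 13.2 × 0.9309 = 12.29 mg/L, and at the critical point k_r D_c = k_1 L, so D_c = (0.242/1.97) × 12.29 = 1.509 mg/L.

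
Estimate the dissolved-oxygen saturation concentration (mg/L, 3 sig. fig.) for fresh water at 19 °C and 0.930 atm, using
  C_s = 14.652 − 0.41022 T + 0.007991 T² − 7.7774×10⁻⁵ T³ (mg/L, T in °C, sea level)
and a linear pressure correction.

C_s ≈ 8.56 mg/L

At sea level: C_s = 14.652 − 0.41022×19 + 0.007991×19² − 7.7774×10⁻⁵×19³ = 9.209 mg/L.
Pressure correction: C_s' = 9.209 × 0.930 = 8.564 mg/L.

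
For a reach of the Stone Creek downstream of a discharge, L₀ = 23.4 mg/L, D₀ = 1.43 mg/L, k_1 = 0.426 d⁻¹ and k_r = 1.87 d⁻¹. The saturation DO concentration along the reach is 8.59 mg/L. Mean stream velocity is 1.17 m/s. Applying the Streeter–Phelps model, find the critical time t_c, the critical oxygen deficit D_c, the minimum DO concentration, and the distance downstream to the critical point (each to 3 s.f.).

At the critical point dD/dt = 0, so k_1 L₀ e^(−k_1 t) = k_r D. Substituting D(t) from the Streeter–Phelps equation and solving for t gives
t_c = ln[(k_r/k_1)(1 − D₀(k_r−k_1)/(k_1 L₀))] / (k_r−k_1).
Here k_r−k_1 = 1.444 d⁻¹ and 1 − D₀(k_r−k_1)/(k_1 L₀) = 1 − 1.43×1.444/(0.426×23.4) = 0.7929, so
t_c = ln(4.390 × 0.7929) / 1.444 = 1.247 / 1.444 = 0.8637 d.
D_c = (k_1/k_r) L₀ e^(−k_1 t_c) = (0.426/1.87) × 23.4 × e^(−0.426×0.8637) = 0.2278 × 23.4 × 0.6922 = 3.690 mg/L.
Minimum DO = C_s − D_c = 8.59 − 3.690 = 4.900 mg/L.
x_c = v t_c = 1.17 m/s × 0.8637 d × 86400 s/d = 87310 m ≈ 87.3 km.

t_c ≈ 0.864 d; D_c ≈ 3.69 mg/L; min DO ≈ 4.90 mg/L; x_c ≈ 87.3 km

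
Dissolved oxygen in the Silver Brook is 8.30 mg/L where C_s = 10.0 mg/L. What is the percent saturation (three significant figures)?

83.0 % saturation

% saturation = C/C_s × 100 = 8.30/10.0 × 100 = 83.0 %.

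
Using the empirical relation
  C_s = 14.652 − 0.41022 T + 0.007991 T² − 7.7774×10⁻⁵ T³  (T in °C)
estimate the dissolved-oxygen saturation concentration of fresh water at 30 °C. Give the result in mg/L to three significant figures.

C_s = 14.652 − 0.41022×30 + 0.007991×30² − 7.7774×10⁻⁵×30³ = 7.437 mg/L.

C_s ≈ 7.44 mg/L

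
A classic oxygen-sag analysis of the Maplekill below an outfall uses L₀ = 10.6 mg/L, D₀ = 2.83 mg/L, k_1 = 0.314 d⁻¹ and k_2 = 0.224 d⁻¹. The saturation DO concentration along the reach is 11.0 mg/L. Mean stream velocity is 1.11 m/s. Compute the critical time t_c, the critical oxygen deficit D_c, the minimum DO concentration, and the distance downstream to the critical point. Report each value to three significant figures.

t_c ≈ 2.93 d; D_c ≈ 5.92 mg/L; min DO ≈ 5.08 mg/L; x_c ≈ 281 km

With k_2/k_1 = 0.7134 and 1 − D₀(k_2−k_1)/(k_1 L₀) = 1.077,
t_c = ln(0.7134 × 1.077) / (0.224 − 0.314) = ln(0.7680) / -0.09000 = -0.2640/-0.09000 = 2.933 d.
D_c = (k_1/k_2) L₀ e^(−k_1 t_c) = (0.314/0.224) × 10.6 × e^(−0.314×2.933) = 1.402 × 10.6 × 0.3981 = 5.915 mg/L.
Minimum DO = C_s − D_c = 11.0 − 5.915 = 5.085 mg/L.
x_c = v t_c = 1.11 m/s × 2.933 d × 86400 s/d = 281300 m ≈ 281 km.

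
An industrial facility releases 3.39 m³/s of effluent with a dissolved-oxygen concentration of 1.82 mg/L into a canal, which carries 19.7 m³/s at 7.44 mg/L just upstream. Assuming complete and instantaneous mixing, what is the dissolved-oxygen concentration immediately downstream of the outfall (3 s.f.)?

Flow-weighted mixing: C = (Q_r C_r + Q_w C_w)/(Q_r + Q_w)
= (19.7×7.44 + 3.39×1.82)/(19.7 + 3.39) = 152.7/23.09 = 6.615 mg/L.

6.61 mg/L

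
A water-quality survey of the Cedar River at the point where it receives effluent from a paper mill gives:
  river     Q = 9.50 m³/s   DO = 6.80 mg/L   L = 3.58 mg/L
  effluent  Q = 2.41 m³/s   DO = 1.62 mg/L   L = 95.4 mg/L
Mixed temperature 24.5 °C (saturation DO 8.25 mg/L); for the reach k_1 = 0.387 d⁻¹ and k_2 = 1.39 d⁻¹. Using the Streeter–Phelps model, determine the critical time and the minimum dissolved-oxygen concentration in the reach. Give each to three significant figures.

t_c ≈ 0.930 d; minimum DO ≈ 3.95 mg/L

Mixed DO = (9.50×6.80 + 2.41×1.62)/(9.50+2.41) = 68.50/11.91 = 5.752 mg/L.
Mixed L₀ = (9.50×3.58 + 2.41×95.4)/(11.91) = 263.9/11.91 = 22.16 mg/L.
Initial deficit D₀ = C_s − DO₀ = 8.25 − 5.752 = 2.498 mg/L.
t_c = (1/1.003) ln[(1.39/0.387)(1 − 2.498×1.003/(0.387×22.16))] = 0.9970 × ln(2.542) = 0.9303 d.
D_c = (0.387/1.39) × 22.16 × e^(−0.387×0.9303) = 0.2784 × 22.16 × 0.6977 = 4.304 mg/L.
Minimum DO = 8.25 − 4.304 = 3.946 mg/L.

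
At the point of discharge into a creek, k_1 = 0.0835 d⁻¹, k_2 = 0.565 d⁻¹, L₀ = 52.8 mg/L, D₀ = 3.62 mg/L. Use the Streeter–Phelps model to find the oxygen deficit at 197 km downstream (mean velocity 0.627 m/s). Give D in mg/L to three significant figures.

D ≈ 6.05 mg/L

Travel time t = x/v = 197 km / (0.627 m/s) = 197000 m / 0.627 m/s = 314200 s = 3.637 d.
k_1 L₀/(k_2−k_1) = 0.0835×52.8/(0.565−0.0835) = 4.409/0.4815 = 9.156 mg/L.
e^(−k_1 t) = e^(−0.0835×3.637) = 0.7381; e^(−k_2 t) = e^(−0.565×3.637) = 0.1281.
D = 9.156 × (0.7381 − 0.1281) + 3.62 × 0.1281 = 5.585 + 0.4639 = 6.049 mg/L.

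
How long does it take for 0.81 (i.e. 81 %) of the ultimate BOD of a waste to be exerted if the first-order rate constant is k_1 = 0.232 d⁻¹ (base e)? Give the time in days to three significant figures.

t ≈ 7.16 d

y/L₀ = 1 − e^(−k_1 t) = 0.81 ⇒ e^(−k_1 t) = 0.190
t = −ln(0.190) / 0.232 = 1.661 / 0.232 = 7.158 d.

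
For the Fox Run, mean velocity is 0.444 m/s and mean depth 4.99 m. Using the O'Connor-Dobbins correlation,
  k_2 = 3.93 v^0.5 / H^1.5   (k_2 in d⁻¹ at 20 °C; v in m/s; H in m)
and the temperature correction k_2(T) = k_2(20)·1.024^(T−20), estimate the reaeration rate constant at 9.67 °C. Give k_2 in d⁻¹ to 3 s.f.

k_2 ≈ 0.184 d⁻¹

k_2(20) = 3.93 × 0.444^0.5 / 4.99^1.5 = 3.93 × 0.6663 / 11.15 = 0.2349 d⁻¹.
k_2(9.67) = 0.2349 × 1.024^(9.67−20) = 0.2349 × 0.7827 = 0.1839 d⁻¹.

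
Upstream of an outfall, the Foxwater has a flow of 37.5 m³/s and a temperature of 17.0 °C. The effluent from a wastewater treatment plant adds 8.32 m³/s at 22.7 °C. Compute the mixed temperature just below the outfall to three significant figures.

Flow-weighted mixing: C = (Q_r C_r + Q_w C_w)/(Q_r + Q_w)
= (37.5×17.0 + 8.32×22.7)/(37.5 + 8.32) = 826.4/45.82 = 18.04 °C.

18.0 °C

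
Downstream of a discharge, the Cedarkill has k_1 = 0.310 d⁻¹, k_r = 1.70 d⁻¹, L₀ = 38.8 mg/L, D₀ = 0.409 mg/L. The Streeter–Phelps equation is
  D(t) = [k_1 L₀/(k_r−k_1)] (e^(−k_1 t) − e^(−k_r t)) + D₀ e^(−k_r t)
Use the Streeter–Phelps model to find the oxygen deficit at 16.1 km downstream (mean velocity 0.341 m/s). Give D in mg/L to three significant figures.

D ≈ 4.05 mg/L

Travel time t = x/v = 16.1 km / (0.341 m/s) = 16100 m / 0.341 m/s = 47210 s = 0.5465 d.
k_1 L₀/(k_r−k_1) = 0.310×38.8/(1.70−0.310) = 12.03/1.390 = 8.653 mg/L.
e^(−k_1 t) = e^(−0.310×0.5465) = 0.8442; e^(−k_r t) = e^(−1.70×0.5465) = 0.3950.
D = 8.653 × (0.8442 − 0.3950) + 0.409 × 0.3950 = 3.887 + 0.1615 = 4.049 mg/L.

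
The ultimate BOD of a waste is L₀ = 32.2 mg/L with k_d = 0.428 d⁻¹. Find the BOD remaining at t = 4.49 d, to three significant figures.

L_t = L₀ e^(−k_d t) = 32.2 × e^(−0.428×4.49) = 32.2 × 0.1464 = 4.713 mg/L.

L ≈ 4.71 mg/L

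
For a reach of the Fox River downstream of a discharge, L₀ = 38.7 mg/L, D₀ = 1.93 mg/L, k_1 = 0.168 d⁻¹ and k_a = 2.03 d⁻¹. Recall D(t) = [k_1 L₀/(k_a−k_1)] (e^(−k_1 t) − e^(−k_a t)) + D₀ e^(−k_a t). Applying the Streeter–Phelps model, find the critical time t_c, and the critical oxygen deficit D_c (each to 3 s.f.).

t_c = [1/(k_a−k_1)] ln[(k_a/k_1)(1 − D₀(k_a−k_1)/(k_1 L₀))]
= [1/(2.03−0.168)] ln[(2.03/0.168)(1 − 1.93×1.862/(0.168×38.7))]
= (1/1.862) ln[12.08 × 0.4473] = 0.5371 × ln(5.404) = 0.5371 × 1.687 = 0.9061 d.
D_c = (k_1/k_a) L₀ e^(−k_1 t_c) = (0.168/2.03) × 38.7 × e^(−0.168×0.9061) = 0.08276 × 38.7 × 0.8588 = 2.750 mg/L.

t_c ≈ 0.906 d; D_c ≈ 2.75 mg/L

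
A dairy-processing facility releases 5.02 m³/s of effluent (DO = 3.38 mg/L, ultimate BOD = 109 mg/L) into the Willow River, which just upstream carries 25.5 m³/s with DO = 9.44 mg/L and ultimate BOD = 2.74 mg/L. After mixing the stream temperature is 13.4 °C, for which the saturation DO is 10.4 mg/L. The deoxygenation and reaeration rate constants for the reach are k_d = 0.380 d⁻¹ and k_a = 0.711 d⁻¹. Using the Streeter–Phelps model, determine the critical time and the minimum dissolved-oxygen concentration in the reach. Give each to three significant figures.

Mixed DO = (25.5×9.44 + 5.02×3.38)/(25.5+5.02) = 257.7/30.52 = 8.443 mg/L.
Mixed L₀ = (25.5×2.74 + 5.02×109)/(30.52) = 617.0/30.52 = 20.22 mg/L.
Initial deficit D₀ = C_s − DO₀ = 10.4 − 8.443 = 1.957 mg/L.
t_c = (1/0.3310) ln[(0.711/0.380)(1 − 1.957×0.3310/(0.380×20.22))] = 3.021 × ln(1.713) = 1.627 d.
D_c = (0.380/0.711) × 20.22 × e^(−0.380×1.627) = 0.5345 × 20.22 × 0.5389 = 5.824 mg/L.
Minimum DO = 10.4 − 5.824 = 4.576 mg/L.

t_c ≈ 1.63 d; minimum DO ≈ 4.58 mg/L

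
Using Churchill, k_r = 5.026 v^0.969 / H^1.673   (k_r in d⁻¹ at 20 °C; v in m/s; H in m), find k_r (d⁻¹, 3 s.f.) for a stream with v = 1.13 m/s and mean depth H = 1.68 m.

k_r ≈ 2.38 d⁻¹

k_r = 5.026 × 1.13^0.969 / 1.68^1.673 = 5.026 × 1.126 / 2.382 = 2.375 d⁻¹.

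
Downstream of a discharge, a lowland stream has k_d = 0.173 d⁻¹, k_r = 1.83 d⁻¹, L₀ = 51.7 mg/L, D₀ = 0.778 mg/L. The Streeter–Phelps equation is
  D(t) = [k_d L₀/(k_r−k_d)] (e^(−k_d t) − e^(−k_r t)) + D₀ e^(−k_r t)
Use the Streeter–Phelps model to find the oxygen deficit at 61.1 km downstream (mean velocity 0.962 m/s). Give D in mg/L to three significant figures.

Travel time t = x/v = 61.1 km / (0.962 m/s) = 61100 m / 0.962 m/s = 63510 s = 0.7351 d.
k_d L₀/(k_r−k_d) = 0.173×51.7/(1.83−0.173) = 8.944/1.657 = 5.398 mg/L.
e^(−k_d t) = e^(−0.173×0.7351) = 0.8806; e^(−k_r t) = e^(−1.83×0.7351) = 0.2605.
D = 5.398 × (0.8806 − 0.2605) + 0.778 × 0.2605 = 3.347 + 0.2026 = 3.550 mg/L.

D ≈ 3.55 mg/L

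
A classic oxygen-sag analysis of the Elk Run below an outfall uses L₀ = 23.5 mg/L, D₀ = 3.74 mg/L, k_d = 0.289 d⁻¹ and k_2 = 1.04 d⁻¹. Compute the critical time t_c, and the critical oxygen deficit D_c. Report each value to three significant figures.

t_c ≈ 0.994 d; D_c ≈ 4.90 mg/L

t_c = [1/(k_2−k_d)] ln[(k_2/k_d)(1 − D₀(k_2−k_d)/(k_d L₀))]
= [1/(1.04−0.289)] ln[(1.04/0.289)(1 − 3.74×0.7510/(0.289×23.5))]
= (1/0.7510) ln[3.599 × 0.5864] = 1.332 × ln(2.110) = 1.332 × 0.7469 = 0.9945 d.
L(t_c) = L₀ e^(−k_d t_c) = 23.5 × 0.7502 = 17.63 mg/L, and at the critical point k_2 D_c = k_d L, so D_c = (0.289/1.04) × 17.63 = 4.899 mg/L.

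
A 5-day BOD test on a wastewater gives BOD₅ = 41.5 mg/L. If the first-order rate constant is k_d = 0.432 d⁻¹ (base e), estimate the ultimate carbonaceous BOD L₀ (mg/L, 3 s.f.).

L₀ ≈ 46.9 mg/L

BOD₅ = L₀(1 − e^(−5k_d)) ⇒ L₀ = BOD₅ / (1 − e^(−5×0.432))
= 41.5 / (1 − 0.1153) = 41.5 / 0.8847 = 46.91 mg/L.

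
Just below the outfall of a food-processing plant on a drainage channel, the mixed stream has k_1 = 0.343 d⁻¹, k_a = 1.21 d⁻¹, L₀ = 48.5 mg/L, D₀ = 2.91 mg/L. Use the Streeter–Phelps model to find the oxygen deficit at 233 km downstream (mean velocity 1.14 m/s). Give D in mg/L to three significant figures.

D ≈ 7.59 mg/L

Travel time t = x/v = 233 km / (1.14 m/s) = 233000 m / 1.14 m/s = 204400 s = 2.366 d.
k_1 L₀/(k_a−k_1) = 0.343×48.5/(1.21−0.343) = 16.64/0.8670 = 19.19 mg/L.
e^(−k_1 t) = e^(−0.343×2.366) = 0.4442; e^(−k_a t) = e^(−1.21×2.366) = 0.05713.
D = 19.19 × (0.4442 − 0.05713) + 2.91 × 0.05713 = 7.428 + 0.1663 = 7.594 mg/L.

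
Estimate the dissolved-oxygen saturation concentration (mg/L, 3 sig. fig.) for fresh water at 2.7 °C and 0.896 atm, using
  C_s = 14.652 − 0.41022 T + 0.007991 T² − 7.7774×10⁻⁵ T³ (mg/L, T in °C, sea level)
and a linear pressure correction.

C_s ≈ 12.2 mg/L

At sea level: C_s = 14.652 − 0.41022×2.7 + 0.007991×2.7² − 7.7774×10⁻⁵×2.7³ = 13.60 mg/L.
Pressure correction: C_s' = 13.60 × 0.896 = 12.19 mg/L.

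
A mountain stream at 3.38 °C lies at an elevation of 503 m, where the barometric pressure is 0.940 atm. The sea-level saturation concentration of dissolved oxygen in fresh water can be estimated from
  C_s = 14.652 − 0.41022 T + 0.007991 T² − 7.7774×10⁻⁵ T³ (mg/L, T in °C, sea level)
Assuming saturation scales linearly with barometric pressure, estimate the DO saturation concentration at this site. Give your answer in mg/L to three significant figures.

At sea level: C_s = 14.652 − 0.41022×3.38 + 0.007991×3.38² − 7.7774×10⁻⁵×3.38³ = 13.35 mg/L.
Pressure correction: C_s' = 13.35 × 0.940 = 12.55 mg/L.

C_s ≈ 12.6 mg/L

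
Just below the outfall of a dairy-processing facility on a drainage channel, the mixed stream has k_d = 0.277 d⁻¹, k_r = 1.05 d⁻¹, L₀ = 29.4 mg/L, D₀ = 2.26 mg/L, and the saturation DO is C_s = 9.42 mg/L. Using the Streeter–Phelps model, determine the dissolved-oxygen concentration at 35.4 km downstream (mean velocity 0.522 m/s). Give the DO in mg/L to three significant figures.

Travel time t = x/v = 35.4 km / (0.522 m/s) = 35400 m / 0.522 m/s = 67820 s = 0.7849 d.
k_d L₀/(k_r−k_d) = 0.277×29.4/(1.05−0.277) = 8.144/0.7730 = 10.54 mg/L.
e^(−k_d t) = e^(−0.277×0.7849) = 0.8046; e^(−k_r t) = e^(−1.05×0.7849) = 0.4386.
D = 10.54 × (0.8046 − 0.4386) + 2.26 × 0.4386 = 3.856 + 0.9912 = 4.847 mg/L.
DO = C_s − D = 9.42 − 4.847 = 4.573 mg/L.

DO ≈ 4.57 mg/L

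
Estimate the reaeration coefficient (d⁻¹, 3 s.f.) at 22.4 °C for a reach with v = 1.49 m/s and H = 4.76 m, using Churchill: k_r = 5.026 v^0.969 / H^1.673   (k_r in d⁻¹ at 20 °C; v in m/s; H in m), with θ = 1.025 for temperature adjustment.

k_r(20) = 5.026 × 1.49^0.969 / 4.76^1.673 = 5.026 × 1.472 / 13.60 = 0.5438 d⁻¹.
k_r(22.4) = 0.5438 × 1.025^(22.4−20) = 0.5438 × 1.061 = 0.5770 d⁻¹.

k_r ≈ 0.577 d⁻¹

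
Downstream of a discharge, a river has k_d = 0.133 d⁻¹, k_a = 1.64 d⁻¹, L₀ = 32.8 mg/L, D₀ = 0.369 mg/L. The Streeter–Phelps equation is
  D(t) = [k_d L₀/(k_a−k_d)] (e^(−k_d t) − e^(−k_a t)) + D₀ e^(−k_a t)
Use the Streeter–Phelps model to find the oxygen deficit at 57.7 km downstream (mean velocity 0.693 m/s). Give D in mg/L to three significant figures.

Travel time t = x/v = 57.7 km / (0.693 m/s) = 57700 m / 0.693 m/s = 83260 s = 0.9637 d.
k_d L₀/(k_a−k_d) = 0.133×32.8/(1.64−0.133) = 4.362/1.507 = 2.895 mg/L.
e^(−k_d t) = e^(−0.133×0.9637) = 0.8797; e^(−k_a t) = e^(−1.64×0.9637) = 0.2059.
D = 2.895 × (0.8797 − 0.2059) + 0.369 × 0.2059 = 1.951 + 0.07597 = 2.027 mg/L.

D ≈ 2.03 mg/L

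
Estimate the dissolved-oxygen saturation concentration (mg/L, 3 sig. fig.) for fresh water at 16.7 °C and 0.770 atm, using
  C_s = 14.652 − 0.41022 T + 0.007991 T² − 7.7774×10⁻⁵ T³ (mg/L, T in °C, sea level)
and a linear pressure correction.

C_s ≈ 7.44 mg/L

At sea level: C_s = 14.652 − 0.41022×16.7 + 0.007991×16.7² − 7.7774×10⁻⁵×16.7³ = 9.668 mg/L.
Pressure correction: C_s' = 9.668 × 0.770 = 7.444 mg/L.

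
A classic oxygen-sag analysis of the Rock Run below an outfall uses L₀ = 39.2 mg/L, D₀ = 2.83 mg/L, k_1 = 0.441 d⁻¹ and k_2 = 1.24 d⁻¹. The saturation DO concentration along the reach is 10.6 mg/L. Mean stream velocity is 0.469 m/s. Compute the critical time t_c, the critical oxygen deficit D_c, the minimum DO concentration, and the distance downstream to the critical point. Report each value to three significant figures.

t_c ≈ 1.12 d; D_c ≈ 8.51 mg/L; min DO ≈ 2.09 mg/L; x_c ≈ 45.3 km

t_c = [1/(k_2−k_1)] ln[(k_2/k_1)(1 − D₀(k_2−k_1)/(k_1 L₀))]
= [1/(1.24−0.441)] ln[(1.24/0.441)(1 − 2.83×0.7990/(0.441×39.2))]
= (1/0.7990) ln[2.812 × 0.8692] = 1.252 × ln(2.444) = 1.252 × 0.8936 = 1.118 d.
L(t_c) = L₀ e^(−k_1 t_c) = 39.2 × 0.6106 = 23.94 mg/L, and at the critical point k_2 D_c = k_1 L, so D_c = (0.441/1.24) × 23.94 = 8.513 mg/L.
Minimum DO = C_s − D_c = 10.6 − 8.513 = 2.087 mg/L.
x_c = v t_c = 0.469 m/s × 1.118 d × 86400 s/d = 45320 m ≈ 45.3 km.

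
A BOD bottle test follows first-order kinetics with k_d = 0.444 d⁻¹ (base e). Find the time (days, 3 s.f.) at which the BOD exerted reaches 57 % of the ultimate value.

y/L₀ = 1 − e^(−k_d t) = 0.57 ⇒ e^(−k_d t) = 0.430
t = −ln(0.430) / 0.444 = 0.8440 / 0.444 = 1.901 d.

t ≈ 1.90 d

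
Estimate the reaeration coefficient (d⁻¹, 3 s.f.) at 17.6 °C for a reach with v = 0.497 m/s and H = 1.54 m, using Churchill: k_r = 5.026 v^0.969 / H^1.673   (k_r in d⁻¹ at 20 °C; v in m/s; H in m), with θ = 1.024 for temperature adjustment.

k_r(20) = 5.026 × 0.497^0.969 / 1.54^1.673 = 5.026 × 0.5079 / 2.059 = 1.240 d⁻¹.
k_r(17.6) = 1.240 × 1.024^(17.6−20) = 1.240 × 0.9447 = 1.171 d⁻¹.

k_r ≈ 1.17 d⁻¹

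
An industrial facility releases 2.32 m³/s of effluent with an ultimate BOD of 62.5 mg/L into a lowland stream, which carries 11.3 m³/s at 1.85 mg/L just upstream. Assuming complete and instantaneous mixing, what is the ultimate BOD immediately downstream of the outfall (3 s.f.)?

Flow-weighted mixing: C = (Q_r C_r + Q_w C_w)/(Q_r + Q_w)
= (11.3×1.85 + 2.32×62.5)/(11.3 + 2.32) = 165.9/13.62 = 12.18 mg/L.

12.2 mg/L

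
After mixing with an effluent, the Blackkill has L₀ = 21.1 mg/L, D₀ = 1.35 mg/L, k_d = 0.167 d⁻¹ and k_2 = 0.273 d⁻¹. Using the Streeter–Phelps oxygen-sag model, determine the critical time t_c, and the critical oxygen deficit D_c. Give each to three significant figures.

t_c = [1/(k_2−k_d)] ln[(k_2/k_d)(1 − D₀(k_2−k_d)/(k_d L₀))]
= [1/(0.273−0.167)] ln[(0.273/0.167)(1 − 1.35×0.1060/(0.167×21.1))]
= (1/0.1060) ln[1.635 × 0.9594] = 9.434 × ln(1.568) = 9.434 × 0.4500 = 4.245 d.
D_c = (k_d/k_2) L₀ e^(−k_d t_c) = (0.167/0.273) × 21.1 × e^(−0.167×4.245) = 0.6117 × 21.1 × 0.4921 = 6.352 mg/L.

t_c ≈ 4.25 d; D_c ≈ 6.35 mg/L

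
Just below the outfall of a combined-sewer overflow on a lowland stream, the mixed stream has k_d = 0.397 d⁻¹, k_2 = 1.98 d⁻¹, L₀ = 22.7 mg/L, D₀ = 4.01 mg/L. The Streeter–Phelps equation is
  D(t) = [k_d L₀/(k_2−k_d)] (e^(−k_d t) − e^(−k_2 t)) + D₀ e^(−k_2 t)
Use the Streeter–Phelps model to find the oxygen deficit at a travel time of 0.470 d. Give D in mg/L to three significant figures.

D ≈ 4.06 mg/L

k_d L₀/(k_2−k_d) = 0.397×22.7/(1.98−0.397) = 9.012/1.583 = 5.693 mg/L.
e^(−k_d t) = e^(−0.397×0.4700) = 0.8298; e^(−k_2 t) = e^(−1.98×0.4700) = 0.3943.
D = 5.693 × (0.8298 − 0.3943) + 4.01 × 0.3943 = 2.479 + 1.581 = 4.060 mg/L.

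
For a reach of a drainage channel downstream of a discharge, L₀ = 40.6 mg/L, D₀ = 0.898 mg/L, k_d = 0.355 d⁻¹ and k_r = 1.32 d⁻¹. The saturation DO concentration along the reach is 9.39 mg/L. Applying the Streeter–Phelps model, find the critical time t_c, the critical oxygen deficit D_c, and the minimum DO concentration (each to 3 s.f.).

At the critical point dD/dt = 0, so k_d L₀ e^(−k_d t) = k_r D. Substituting D(t) from the Streeter–Phelps equation and solving for t gives
t_c = ln[(k_r/k_d)(1 − D₀(k_r−k_d)/(k_d L₀))] / (k_r−k_d).
Here k_r−k_d = 0.9650 d⁻¹ and 1 − D₀(k_r−k_d)/(k_d L₀) = 1 − 0.898×0.9650/(0.355×40.6) = 0.9399, so
t_c = ln(3.718 × 0.9399) / 0.9650 = 1.251 / 0.9650 = 1.297 d.
L(t_c) = L₀ e^(−k_d t_c) = 40.6 × 0.6311 = 25.62 mg/L, and at the critical point k_r D_c = k_d L, so D_c = (0.355/1.32) × 25.62 = 6.891 mg/L.
Minimum DO = C_s − D_c = 9.39 − 6.891 = 2.499 mg/L.

t_c ≈ 1.30 d; D_c ≈ 6.89 mg/L; min DO ≈ 2.50 mg/L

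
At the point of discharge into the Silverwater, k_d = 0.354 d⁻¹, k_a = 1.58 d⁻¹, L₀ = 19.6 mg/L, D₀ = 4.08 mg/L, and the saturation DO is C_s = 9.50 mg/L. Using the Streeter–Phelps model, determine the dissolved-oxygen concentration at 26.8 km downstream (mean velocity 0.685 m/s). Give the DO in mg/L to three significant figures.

DO ≈ 5.45 mg/L

Travel time t = x/v = 26.8 km / (0.685 m/s) = 26800 m / 0.685 m/s = 39120 s = 0.4528 d.
k_d L₀/(k_a−k_d) = 0.354×19.6/(1.58−0.354) = 6.938/1.226 = 5.659 mg/L.
e^(−k_d t) = e^(−0.354×0.4528) = 0.8519; e^(−k_a t) = e^(−1.58×0.4528) = 0.4890.
D = 5.659 × (0.8519 − 0.4890) + 4.08 × 0.4890 = 2.054 + 1.995 = 4.049 mg/L.
DO = C_s − D = 9.50 − 4.049 = 5.451 mg/L.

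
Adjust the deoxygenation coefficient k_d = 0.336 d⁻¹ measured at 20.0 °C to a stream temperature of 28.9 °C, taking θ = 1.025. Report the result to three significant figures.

k_d ≈ 0.419 d⁻¹

k_d(T₂) = k_d(T₁) · θ^(T₂−T₁) = 0.336 × 1.025^(28.9−20.0)
= 0.336 × 1.025^8.90 = 0.336 × 1.246 = 0.4186 d⁻¹.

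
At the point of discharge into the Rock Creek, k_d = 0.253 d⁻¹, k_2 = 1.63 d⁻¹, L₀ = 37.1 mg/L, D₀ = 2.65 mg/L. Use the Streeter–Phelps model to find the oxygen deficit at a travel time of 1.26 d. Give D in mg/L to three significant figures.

k_d L₀/(k_2−k_d) = 0.253×37.1/(1.63−0.253) = 9.386/1.377 = 6.816 mg/L.
e^(−k_d t) = e^(−0.253×1.260) = 0.7270; e^(−k_2 t) = e^(−1.63×1.260) = 0.1282.
D = 6.816 × (0.7270 − 0.1282) + 2.65 × 0.1282 = 4.082 + 0.3399 = 4.421 mg/L.

D ≈ 4.42 mg/L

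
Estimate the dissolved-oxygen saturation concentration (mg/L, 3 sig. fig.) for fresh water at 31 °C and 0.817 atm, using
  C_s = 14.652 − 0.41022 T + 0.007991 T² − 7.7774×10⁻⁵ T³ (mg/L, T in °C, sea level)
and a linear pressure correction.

At sea level: C_s = 14.652 − 0.41022×31 + 0.007991×31² − 7.7774×10⁻⁵×31³ = 7.298 mg/L.
Pressure correction: C_s' = 7.298 × 0.817 = 5.962 mg/L.

C_s ≈ 5.96 mg/L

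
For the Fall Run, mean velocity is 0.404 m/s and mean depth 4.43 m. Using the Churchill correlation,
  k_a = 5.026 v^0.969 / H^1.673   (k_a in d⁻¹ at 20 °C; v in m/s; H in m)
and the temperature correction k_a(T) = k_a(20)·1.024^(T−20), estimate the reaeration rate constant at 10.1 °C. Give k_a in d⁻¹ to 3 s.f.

k_a(20) = 5.026 × 0.404^0.969 / 4.43^1.673 = 5.026 × 0.4155 / 12.06 = 0.1731 d⁻¹.
k_a(10.1) = 0.1731 × 1.024^(10.1−20) = 0.1731 × 0.7907 = 0.1369 d⁻¹.

k_a ≈ 0.137 d⁻¹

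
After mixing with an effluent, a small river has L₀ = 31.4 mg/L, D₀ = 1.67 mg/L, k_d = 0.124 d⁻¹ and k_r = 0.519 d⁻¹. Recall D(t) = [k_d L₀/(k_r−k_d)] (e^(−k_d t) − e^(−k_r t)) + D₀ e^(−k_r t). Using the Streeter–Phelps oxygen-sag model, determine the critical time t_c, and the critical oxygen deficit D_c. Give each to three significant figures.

t_c ≈ 3.15 d; D_c ≈ 5.07 mg/L

t_c = [1/(k_r−k_d)] ln[(k_r/k_d)(1 − D₀(k_r−k_d)/(k_d L₀))]
= [1/(0.519−0.124)] ln[(0.519/0.124)(1 − 1.67×0.3950/(0.124×31.4))]
= (1/0.3950) ln[4.185 × 0.8306] = 2.532 × ln(3.476) = 2.532 × 1.246 = 3.154 d.
D_c = (k_d/k_r) L₀ e^(−k_d t_c) = (0.124/0.519) × 31.4 × e^(−0.124×3.154) = 0.2389 × 31.4 × 0.6763 = 5.074 mg/L.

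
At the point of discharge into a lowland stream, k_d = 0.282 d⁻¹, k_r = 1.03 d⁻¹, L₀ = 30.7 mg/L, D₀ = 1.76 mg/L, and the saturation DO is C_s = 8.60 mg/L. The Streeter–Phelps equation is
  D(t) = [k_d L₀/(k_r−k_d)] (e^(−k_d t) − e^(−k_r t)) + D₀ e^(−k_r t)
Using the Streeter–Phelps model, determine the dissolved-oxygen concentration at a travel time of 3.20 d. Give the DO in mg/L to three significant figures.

k_d L₀/(k_r−k_d) = 0.282×30.7/(1.03−0.282) = 8.657/0.7480 = 11.57 mg/L.
e^(−k_d t) = e^(−0.282×3.200) = 0.4056; e^(−k_r t) = e^(−1.03×3.200) = 0.03703.
D = 11.57 × (0.4056 − 0.03703) + 1.76 × 0.03703 = 4.266 + 0.06517 = 4.331 mg/L.
DO = C_s − D = 8.60 − 4.331 = 4.269 mg/L.

DO ≈ 4.27 mg/L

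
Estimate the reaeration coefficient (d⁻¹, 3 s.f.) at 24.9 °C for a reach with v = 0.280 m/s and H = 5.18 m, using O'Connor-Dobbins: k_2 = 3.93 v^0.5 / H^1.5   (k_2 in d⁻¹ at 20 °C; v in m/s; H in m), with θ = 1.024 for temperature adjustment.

k_2(20) = 3.93 × 0.280^0.5 / 5.18^1.5 = 3.93 × 0.5292 / 11.79 = 0.1764 d⁻¹.
k_2(24.9) = 0.1764 × 1.024^(24.9−20) = 0.1764 × 1.123 = 0.1981 d⁻¹.

k_2 ≈ 0.198 d⁻¹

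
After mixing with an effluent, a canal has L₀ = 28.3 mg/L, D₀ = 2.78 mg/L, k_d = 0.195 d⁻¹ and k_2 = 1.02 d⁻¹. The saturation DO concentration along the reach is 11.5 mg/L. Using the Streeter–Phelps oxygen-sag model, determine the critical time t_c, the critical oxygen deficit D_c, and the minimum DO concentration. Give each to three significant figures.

t_c = [1/(k_2−k_d)] ln[(k_2/k_d)(1 − D₀(k_2−k_d)/(k_d L₀))]
= [1/(1.02−0.195)] ln[(1.02/0.195)(1 − 2.78×0.8250/(0.195×28.3))]
= (1/0.8250) ln[5.231 × 0.5844] = 1.212 × ln(3.057) = 1.212 × 1.117 = 1.354 d.
D_c = (k_d/k_2) L₀ e^(−k_d t_c) = (0.195/1.02) × 28.3 × e^(−0.195×1.354) = 0.1912 × 28.3 × 0.7679 = 4.155 mg/L.
Minimum DO = C_s − D_c = 11.5 − 4.155 = 7.345 mg/L.

t_c ≈ 1.35 d; D_c ≈ 4.15 mg/L; min DO ≈ 7.35 mg/L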